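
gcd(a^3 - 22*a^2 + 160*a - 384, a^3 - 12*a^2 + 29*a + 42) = a - 6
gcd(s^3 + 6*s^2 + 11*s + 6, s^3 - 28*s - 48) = s + 2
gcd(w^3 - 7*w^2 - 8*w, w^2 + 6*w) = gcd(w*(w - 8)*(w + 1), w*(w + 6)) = w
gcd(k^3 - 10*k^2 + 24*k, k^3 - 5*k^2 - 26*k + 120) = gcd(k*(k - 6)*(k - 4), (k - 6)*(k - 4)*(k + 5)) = k^2 - 10*k + 24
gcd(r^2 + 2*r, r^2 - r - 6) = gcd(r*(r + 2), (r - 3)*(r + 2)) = r + 2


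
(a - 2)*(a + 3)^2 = a^3 + 4*a^2 - 3*a - 18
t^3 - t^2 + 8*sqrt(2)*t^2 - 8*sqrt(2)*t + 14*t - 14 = (t - 1)*(t + sqrt(2))*(t + 7*sqrt(2))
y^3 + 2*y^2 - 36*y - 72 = (y - 6)*(y + 2)*(y + 6)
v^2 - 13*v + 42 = (v - 7)*(v - 6)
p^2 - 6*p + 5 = (p - 5)*(p - 1)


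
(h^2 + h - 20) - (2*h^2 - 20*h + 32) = -h^2 + 21*h - 52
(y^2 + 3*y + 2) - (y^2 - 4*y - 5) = 7*y + 7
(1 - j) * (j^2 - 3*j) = -j^3 + 4*j^2 - 3*j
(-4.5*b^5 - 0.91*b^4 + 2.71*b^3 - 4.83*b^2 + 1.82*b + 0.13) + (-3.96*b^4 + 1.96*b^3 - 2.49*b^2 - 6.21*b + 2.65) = -4.5*b^5 - 4.87*b^4 + 4.67*b^3 - 7.32*b^2 - 4.39*b + 2.78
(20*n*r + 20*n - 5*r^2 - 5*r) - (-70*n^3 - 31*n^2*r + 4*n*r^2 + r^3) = 70*n^3 + 31*n^2*r - 4*n*r^2 + 20*n*r + 20*n - r^3 - 5*r^2 - 5*r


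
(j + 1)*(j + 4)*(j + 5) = j^3 + 10*j^2 + 29*j + 20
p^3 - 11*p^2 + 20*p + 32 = (p - 8)*(p - 4)*(p + 1)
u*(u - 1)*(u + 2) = u^3 + u^2 - 2*u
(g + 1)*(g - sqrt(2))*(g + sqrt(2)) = g^3 + g^2 - 2*g - 2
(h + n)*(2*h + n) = 2*h^2 + 3*h*n + n^2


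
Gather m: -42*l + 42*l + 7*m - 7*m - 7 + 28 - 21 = 0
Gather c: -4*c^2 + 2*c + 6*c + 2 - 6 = -4*c^2 + 8*c - 4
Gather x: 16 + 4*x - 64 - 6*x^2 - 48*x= -6*x^2 - 44*x - 48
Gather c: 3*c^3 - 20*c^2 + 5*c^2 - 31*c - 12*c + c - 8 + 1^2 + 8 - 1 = 3*c^3 - 15*c^2 - 42*c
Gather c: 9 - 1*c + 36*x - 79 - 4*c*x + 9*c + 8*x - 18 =c*(8 - 4*x) + 44*x - 88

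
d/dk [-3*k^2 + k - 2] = 1 - 6*k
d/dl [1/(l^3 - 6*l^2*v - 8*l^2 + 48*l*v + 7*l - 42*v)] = (-3*l^2 + 12*l*v + 16*l - 48*v - 7)/(l^3 - 6*l^2*v - 8*l^2 + 48*l*v + 7*l - 42*v)^2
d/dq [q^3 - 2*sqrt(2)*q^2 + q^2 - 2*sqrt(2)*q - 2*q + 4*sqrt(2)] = 3*q^2 - 4*sqrt(2)*q + 2*q - 2*sqrt(2) - 2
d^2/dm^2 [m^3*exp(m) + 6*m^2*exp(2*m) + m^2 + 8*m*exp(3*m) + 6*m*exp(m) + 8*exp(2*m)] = m^3*exp(m) + 24*m^2*exp(2*m) + 6*m^2*exp(m) + 72*m*exp(3*m) + 48*m*exp(2*m) + 12*m*exp(m) + 48*exp(3*m) + 44*exp(2*m) + 12*exp(m) + 2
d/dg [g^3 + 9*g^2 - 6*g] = 3*g^2 + 18*g - 6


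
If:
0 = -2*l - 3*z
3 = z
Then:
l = -9/2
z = 3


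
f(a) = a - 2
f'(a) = 1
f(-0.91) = -2.91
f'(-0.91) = 1.00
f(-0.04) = -2.04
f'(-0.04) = 1.00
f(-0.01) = -2.01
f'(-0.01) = 1.00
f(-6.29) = -8.29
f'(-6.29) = 1.00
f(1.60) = -0.40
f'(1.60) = 1.00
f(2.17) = 0.17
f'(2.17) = 1.00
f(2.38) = 0.38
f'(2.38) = 1.00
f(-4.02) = -6.02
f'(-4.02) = 1.00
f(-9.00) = -11.00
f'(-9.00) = 1.00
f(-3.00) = -5.00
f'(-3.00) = 1.00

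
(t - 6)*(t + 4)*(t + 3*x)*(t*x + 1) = t^4*x + 3*t^3*x^2 - 2*t^3*x + t^3 - 6*t^2*x^2 - 21*t^2*x - 2*t^2 - 72*t*x^2 - 6*t*x - 24*t - 72*x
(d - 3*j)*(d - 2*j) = d^2 - 5*d*j + 6*j^2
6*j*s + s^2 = s*(6*j + s)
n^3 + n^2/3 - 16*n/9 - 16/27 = (n - 4/3)*(n + 1/3)*(n + 4/3)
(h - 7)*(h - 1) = h^2 - 8*h + 7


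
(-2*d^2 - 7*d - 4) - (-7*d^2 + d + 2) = 5*d^2 - 8*d - 6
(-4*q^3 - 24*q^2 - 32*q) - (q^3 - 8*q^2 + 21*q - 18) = -5*q^3 - 16*q^2 - 53*q + 18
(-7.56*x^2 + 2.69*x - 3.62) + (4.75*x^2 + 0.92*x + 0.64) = -2.81*x^2 + 3.61*x - 2.98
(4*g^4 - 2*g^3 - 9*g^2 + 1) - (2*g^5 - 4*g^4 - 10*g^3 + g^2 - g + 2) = -2*g^5 + 8*g^4 + 8*g^3 - 10*g^2 + g - 1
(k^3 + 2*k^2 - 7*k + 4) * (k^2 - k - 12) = k^5 + k^4 - 21*k^3 - 13*k^2 + 80*k - 48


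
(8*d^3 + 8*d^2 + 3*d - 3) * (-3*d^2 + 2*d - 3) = -24*d^5 - 8*d^4 - 17*d^3 - 9*d^2 - 15*d + 9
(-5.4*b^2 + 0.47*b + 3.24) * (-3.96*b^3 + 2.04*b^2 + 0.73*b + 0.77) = 21.384*b^5 - 12.8772*b^4 - 15.8136*b^3 + 2.7947*b^2 + 2.7271*b + 2.4948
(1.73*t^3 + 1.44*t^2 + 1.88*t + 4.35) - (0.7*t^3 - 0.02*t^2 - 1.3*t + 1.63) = 1.03*t^3 + 1.46*t^2 + 3.18*t + 2.72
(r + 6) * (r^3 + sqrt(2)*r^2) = r^4 + sqrt(2)*r^3 + 6*r^3 + 6*sqrt(2)*r^2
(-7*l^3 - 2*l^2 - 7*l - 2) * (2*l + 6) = -14*l^4 - 46*l^3 - 26*l^2 - 46*l - 12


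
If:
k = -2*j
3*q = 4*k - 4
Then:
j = -3*q/8 - 1/2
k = 3*q/4 + 1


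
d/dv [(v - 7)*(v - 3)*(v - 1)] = 3*v^2 - 22*v + 31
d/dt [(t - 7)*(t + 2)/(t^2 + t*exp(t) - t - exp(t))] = (-(t - 7)*(t + 2)*(t*exp(t) + 2*t - 1) + (2*t - 5)*(t^2 + t*exp(t) - t - exp(t)))/(t^2 + t*exp(t) - t - exp(t))^2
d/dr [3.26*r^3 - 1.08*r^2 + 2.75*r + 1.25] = 9.78*r^2 - 2.16*r + 2.75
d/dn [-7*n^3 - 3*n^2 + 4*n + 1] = -21*n^2 - 6*n + 4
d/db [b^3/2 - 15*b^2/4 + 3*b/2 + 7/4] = 3*b^2/2 - 15*b/2 + 3/2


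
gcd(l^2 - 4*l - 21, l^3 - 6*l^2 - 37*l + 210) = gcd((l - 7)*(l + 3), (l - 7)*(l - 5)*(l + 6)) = l - 7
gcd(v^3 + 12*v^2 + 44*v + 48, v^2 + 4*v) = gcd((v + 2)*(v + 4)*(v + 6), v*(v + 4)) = v + 4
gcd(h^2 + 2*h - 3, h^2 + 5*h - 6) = h - 1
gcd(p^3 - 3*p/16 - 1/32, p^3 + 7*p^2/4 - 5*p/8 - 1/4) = p^2 - p/4 - 1/8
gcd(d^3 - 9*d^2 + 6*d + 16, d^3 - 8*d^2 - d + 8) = d^2 - 7*d - 8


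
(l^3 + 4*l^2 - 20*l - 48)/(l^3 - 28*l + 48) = (l + 2)/(l - 2)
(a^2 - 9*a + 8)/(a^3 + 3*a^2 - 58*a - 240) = (a - 1)/(a^2 + 11*a + 30)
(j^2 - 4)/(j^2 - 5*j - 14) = (j - 2)/(j - 7)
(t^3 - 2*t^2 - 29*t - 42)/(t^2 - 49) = (t^2 + 5*t + 6)/(t + 7)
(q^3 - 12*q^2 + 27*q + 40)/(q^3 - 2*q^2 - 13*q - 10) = (q - 8)/(q + 2)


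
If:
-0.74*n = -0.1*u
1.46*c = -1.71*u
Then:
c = -1.17123287671233*u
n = 0.135135135135135*u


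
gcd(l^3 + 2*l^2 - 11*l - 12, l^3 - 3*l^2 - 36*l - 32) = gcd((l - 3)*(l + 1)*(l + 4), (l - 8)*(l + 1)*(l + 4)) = l^2 + 5*l + 4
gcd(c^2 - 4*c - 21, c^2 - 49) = c - 7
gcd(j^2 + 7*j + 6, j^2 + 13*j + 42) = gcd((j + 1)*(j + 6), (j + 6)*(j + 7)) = j + 6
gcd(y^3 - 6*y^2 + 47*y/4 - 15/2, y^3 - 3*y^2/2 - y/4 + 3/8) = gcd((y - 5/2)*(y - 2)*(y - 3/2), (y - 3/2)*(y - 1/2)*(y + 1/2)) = y - 3/2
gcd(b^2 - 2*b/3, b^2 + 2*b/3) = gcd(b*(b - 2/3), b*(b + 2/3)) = b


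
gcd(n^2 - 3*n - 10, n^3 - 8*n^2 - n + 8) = 1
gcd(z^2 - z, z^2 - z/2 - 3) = 1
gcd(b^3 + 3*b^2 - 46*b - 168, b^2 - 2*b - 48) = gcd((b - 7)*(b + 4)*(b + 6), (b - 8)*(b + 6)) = b + 6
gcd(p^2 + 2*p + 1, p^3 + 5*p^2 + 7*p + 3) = p^2 + 2*p + 1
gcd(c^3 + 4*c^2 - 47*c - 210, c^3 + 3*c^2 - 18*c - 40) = c + 5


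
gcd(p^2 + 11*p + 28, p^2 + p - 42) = p + 7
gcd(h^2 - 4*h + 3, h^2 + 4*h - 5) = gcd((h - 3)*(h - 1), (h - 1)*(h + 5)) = h - 1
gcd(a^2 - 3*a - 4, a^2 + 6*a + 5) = a + 1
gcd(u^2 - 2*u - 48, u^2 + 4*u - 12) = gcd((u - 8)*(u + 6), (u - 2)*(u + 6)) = u + 6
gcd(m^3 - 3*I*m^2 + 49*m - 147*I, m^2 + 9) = m - 3*I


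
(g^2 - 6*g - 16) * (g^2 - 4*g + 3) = g^4 - 10*g^3 + 11*g^2 + 46*g - 48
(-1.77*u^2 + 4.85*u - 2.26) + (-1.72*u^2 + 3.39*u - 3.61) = -3.49*u^2 + 8.24*u - 5.87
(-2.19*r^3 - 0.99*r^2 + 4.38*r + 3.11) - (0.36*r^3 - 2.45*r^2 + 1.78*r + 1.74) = -2.55*r^3 + 1.46*r^2 + 2.6*r + 1.37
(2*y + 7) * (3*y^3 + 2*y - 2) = 6*y^4 + 21*y^3 + 4*y^2 + 10*y - 14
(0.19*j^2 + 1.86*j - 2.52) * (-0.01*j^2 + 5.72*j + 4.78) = -0.0019*j^4 + 1.0682*j^3 + 11.5726*j^2 - 5.5236*j - 12.0456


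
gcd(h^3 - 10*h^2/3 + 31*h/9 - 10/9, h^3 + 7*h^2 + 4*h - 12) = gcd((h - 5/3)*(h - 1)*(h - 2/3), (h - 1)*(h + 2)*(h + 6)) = h - 1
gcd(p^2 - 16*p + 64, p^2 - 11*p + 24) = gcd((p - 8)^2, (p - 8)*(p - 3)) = p - 8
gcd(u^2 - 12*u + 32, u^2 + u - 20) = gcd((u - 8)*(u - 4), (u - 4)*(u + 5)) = u - 4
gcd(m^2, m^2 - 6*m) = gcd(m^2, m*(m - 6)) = m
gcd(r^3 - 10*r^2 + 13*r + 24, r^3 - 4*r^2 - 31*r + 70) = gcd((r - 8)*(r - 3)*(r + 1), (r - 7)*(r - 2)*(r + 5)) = 1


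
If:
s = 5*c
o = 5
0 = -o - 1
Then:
No Solution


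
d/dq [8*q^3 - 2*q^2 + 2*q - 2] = 24*q^2 - 4*q + 2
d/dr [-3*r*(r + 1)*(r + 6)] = -9*r^2 - 42*r - 18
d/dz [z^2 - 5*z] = 2*z - 5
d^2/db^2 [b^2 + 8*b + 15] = 2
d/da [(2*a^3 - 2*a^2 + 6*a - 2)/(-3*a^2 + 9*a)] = 2*(-a^4 + 6*a^3 - 2*a + 3)/(3*a^2*(a^2 - 6*a + 9))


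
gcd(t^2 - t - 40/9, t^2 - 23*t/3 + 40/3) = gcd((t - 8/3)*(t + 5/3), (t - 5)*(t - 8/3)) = t - 8/3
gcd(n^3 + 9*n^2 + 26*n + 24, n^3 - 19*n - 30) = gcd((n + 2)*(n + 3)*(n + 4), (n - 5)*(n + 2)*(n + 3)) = n^2 + 5*n + 6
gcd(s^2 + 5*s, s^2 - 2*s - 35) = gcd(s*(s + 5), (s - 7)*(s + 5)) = s + 5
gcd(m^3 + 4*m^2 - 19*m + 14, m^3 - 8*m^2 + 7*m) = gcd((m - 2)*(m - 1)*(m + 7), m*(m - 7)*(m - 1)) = m - 1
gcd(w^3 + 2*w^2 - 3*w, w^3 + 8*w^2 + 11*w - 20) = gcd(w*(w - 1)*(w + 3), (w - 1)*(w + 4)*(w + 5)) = w - 1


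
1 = 1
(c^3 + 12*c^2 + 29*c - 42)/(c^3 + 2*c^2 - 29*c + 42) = (c^2 + 5*c - 6)/(c^2 - 5*c + 6)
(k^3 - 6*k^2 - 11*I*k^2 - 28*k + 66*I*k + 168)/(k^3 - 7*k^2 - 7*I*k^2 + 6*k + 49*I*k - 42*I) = (k - 4*I)/(k - 1)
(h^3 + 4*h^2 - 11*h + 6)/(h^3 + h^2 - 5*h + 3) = (h + 6)/(h + 3)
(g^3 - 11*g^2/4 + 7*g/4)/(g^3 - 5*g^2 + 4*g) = (g - 7/4)/(g - 4)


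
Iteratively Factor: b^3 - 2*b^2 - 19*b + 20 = (b - 5)*(b^2 + 3*b - 4) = (b - 5)*(b + 4)*(b - 1)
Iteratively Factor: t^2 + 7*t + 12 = (t + 4)*(t + 3)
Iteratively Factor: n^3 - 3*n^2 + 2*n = (n - 1)*(n^2 - 2*n) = n*(n - 1)*(n - 2)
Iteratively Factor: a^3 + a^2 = (a + 1)*(a^2) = a*(a + 1)*(a)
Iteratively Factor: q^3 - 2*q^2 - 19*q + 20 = (q + 4)*(q^2 - 6*q + 5) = (q - 1)*(q + 4)*(q - 5)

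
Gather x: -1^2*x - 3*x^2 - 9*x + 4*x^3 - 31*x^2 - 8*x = 4*x^3 - 34*x^2 - 18*x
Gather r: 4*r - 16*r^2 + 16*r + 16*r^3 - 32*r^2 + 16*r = 16*r^3 - 48*r^2 + 36*r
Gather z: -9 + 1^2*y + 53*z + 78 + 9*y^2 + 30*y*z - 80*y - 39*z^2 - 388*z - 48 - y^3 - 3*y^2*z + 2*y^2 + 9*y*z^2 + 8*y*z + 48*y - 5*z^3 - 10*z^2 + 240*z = -y^3 + 11*y^2 - 31*y - 5*z^3 + z^2*(9*y - 49) + z*(-3*y^2 + 38*y - 95) + 21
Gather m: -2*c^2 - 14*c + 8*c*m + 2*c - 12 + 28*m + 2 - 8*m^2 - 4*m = -2*c^2 - 12*c - 8*m^2 + m*(8*c + 24) - 10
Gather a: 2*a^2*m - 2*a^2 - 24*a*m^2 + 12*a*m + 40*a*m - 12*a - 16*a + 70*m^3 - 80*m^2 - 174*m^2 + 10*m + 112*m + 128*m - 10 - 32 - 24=a^2*(2*m - 2) + a*(-24*m^2 + 52*m - 28) + 70*m^3 - 254*m^2 + 250*m - 66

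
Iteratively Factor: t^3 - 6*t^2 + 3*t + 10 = (t + 1)*(t^2 - 7*t + 10) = (t - 2)*(t + 1)*(t - 5)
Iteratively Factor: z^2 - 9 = (z + 3)*(z - 3)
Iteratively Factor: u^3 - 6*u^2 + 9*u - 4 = (u - 1)*(u^2 - 5*u + 4) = (u - 1)^2*(u - 4)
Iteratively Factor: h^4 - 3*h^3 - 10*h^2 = (h)*(h^3 - 3*h^2 - 10*h) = h*(h + 2)*(h^2 - 5*h) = h^2*(h + 2)*(h - 5)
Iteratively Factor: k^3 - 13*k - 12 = (k - 4)*(k^2 + 4*k + 3) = (k - 4)*(k + 1)*(k + 3)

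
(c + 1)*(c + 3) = c^2 + 4*c + 3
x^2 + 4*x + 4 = (x + 2)^2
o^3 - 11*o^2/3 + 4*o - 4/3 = (o - 2)*(o - 1)*(o - 2/3)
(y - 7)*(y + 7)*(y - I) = y^3 - I*y^2 - 49*y + 49*I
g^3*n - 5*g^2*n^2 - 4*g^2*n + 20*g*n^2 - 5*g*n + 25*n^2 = (g - 5)*(g - 5*n)*(g*n + n)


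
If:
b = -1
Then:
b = -1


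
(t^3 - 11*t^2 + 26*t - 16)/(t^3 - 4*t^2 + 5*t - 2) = (t - 8)/(t - 1)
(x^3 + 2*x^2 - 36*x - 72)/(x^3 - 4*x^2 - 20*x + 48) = (x^2 + 8*x + 12)/(x^2 + 2*x - 8)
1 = 1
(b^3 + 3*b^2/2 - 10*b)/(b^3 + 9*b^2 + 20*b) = (b - 5/2)/(b + 5)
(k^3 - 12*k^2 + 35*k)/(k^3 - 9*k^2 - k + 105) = k/(k + 3)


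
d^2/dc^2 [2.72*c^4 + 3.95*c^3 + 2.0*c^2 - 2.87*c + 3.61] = 32.64*c^2 + 23.7*c + 4.0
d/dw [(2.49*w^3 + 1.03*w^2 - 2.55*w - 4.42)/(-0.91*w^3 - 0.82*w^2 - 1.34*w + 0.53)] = (-1.1045*w^4 - 11.3142*w^3 - 11.5787*w^2 - 6.157*w - 7.2743)/(0.8281*w^6 + 1.4924*w^5 + 3.1112*w^4 + 1.233*w^3 + 0.9264*w^2 - 1.4204*w + 0.2809)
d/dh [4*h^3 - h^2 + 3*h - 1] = 12*h^2 - 2*h + 3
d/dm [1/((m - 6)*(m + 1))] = (5 - 2*m)/(m^4 - 10*m^3 + 13*m^2 + 60*m + 36)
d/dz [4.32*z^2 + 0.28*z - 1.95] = 8.64*z + 0.28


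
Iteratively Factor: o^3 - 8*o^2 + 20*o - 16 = (o - 4)*(o^2 - 4*o + 4) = (o - 4)*(o - 2)*(o - 2)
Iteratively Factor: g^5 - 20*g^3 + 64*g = (g)*(g^4 - 20*g^2 + 64) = g*(g - 2)*(g^3 + 2*g^2 - 16*g - 32) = g*(g - 2)*(g + 2)*(g^2 - 16) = g*(g - 4)*(g - 2)*(g + 2)*(g + 4)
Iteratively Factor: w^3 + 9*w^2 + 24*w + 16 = (w + 4)*(w^2 + 5*w + 4) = (w + 4)^2*(w + 1)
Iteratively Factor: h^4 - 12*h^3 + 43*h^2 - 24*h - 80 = (h - 5)*(h^3 - 7*h^2 + 8*h + 16) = (h - 5)*(h - 4)*(h^2 - 3*h - 4) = (h - 5)*(h - 4)*(h + 1)*(h - 4)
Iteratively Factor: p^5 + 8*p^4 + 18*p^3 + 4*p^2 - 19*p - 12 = (p + 4)*(p^4 + 4*p^3 + 2*p^2 - 4*p - 3) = (p + 1)*(p + 4)*(p^3 + 3*p^2 - p - 3) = (p + 1)^2*(p + 4)*(p^2 + 2*p - 3) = (p + 1)^2*(p + 3)*(p + 4)*(p - 1)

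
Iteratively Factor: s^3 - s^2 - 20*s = (s - 5)*(s^2 + 4*s) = s*(s - 5)*(s + 4)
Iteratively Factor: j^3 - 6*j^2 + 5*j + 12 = (j - 3)*(j^2 - 3*j - 4) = (j - 4)*(j - 3)*(j + 1)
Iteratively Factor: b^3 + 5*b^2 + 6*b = (b + 3)*(b^2 + 2*b) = (b + 2)*(b + 3)*(b)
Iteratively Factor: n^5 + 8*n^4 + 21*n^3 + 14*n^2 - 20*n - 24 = (n + 2)*(n^4 + 6*n^3 + 9*n^2 - 4*n - 12) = (n + 2)^2*(n^3 + 4*n^2 + n - 6) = (n + 2)^2*(n + 3)*(n^2 + n - 2) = (n + 2)^3*(n + 3)*(n - 1)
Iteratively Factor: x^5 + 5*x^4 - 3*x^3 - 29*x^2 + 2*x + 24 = (x - 2)*(x^4 + 7*x^3 + 11*x^2 - 7*x - 12) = (x - 2)*(x + 3)*(x^3 + 4*x^2 - x - 4) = (x - 2)*(x - 1)*(x + 3)*(x^2 + 5*x + 4) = (x - 2)*(x - 1)*(x + 3)*(x + 4)*(x + 1)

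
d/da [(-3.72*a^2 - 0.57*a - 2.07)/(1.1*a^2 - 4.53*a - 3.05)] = (17.4786*a^2 + 27.246*a - 7.6386)/(1.21*a^4 - 9.966*a^3 + 13.8109*a^2 + 27.633*a + 9.3025)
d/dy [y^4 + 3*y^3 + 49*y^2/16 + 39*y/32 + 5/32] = 4*y^3 + 9*y^2 + 49*y/8 + 39/32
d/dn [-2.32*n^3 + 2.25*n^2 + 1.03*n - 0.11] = -6.96*n^2 + 4.5*n + 1.03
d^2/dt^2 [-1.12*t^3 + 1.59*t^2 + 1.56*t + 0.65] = 3.18 - 6.72*t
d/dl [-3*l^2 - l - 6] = -6*l - 1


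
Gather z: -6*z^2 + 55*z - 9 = -6*z^2 + 55*z - 9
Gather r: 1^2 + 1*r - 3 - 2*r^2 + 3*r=-2*r^2 + 4*r - 2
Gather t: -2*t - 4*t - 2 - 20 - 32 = -6*t - 54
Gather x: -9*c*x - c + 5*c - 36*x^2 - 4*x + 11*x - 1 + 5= 4*c - 36*x^2 + x*(7 - 9*c) + 4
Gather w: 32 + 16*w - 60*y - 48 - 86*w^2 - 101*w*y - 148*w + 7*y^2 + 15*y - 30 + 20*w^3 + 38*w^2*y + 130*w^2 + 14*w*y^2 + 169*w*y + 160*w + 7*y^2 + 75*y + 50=20*w^3 + w^2*(38*y + 44) + w*(14*y^2 + 68*y + 28) + 14*y^2 + 30*y + 4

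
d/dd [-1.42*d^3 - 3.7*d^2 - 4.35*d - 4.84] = -4.26*d^2 - 7.4*d - 4.35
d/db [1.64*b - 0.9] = 1.64000000000000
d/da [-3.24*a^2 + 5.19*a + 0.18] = 5.19 - 6.48*a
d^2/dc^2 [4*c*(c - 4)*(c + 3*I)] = 24*c - 32 + 24*I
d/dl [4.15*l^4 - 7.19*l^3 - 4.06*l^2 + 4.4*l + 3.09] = 16.6*l^3 - 21.57*l^2 - 8.12*l + 4.4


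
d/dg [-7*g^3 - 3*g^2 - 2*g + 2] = -21*g^2 - 6*g - 2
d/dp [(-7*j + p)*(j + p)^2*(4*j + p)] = -59*j^3 - 66*j^2*p - 3*j*p^2 + 4*p^3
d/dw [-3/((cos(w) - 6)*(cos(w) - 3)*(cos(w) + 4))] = 3*(3*sin(w)^2 + 10*cos(w) + 15)*sin(w)/((cos(w) - 6)^2*(cos(w) - 3)^2*(cos(w) + 4)^2)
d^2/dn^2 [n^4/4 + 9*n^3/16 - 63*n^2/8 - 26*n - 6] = 3*n^2 + 27*n/8 - 63/4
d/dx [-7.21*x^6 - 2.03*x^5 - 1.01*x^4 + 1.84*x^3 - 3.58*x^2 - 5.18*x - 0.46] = -43.26*x^5 - 10.15*x^4 - 4.04*x^3 + 5.52*x^2 - 7.16*x - 5.18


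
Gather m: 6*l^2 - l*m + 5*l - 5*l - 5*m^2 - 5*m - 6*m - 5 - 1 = 6*l^2 - 5*m^2 + m*(-l - 11) - 6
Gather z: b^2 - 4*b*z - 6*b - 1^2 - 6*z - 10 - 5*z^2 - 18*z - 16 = b^2 - 6*b - 5*z^2 + z*(-4*b - 24) - 27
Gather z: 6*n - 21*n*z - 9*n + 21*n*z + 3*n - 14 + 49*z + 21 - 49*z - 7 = 0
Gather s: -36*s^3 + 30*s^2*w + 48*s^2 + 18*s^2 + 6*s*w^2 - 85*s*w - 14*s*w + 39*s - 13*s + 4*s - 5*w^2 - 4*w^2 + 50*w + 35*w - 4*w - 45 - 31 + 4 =-36*s^3 + s^2*(30*w + 66) + s*(6*w^2 - 99*w + 30) - 9*w^2 + 81*w - 72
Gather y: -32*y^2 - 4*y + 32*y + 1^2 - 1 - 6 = -32*y^2 + 28*y - 6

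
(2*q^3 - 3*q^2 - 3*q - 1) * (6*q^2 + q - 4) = 12*q^5 - 16*q^4 - 29*q^3 + 3*q^2 + 11*q + 4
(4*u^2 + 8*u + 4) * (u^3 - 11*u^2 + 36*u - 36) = 4*u^5 - 36*u^4 + 60*u^3 + 100*u^2 - 144*u - 144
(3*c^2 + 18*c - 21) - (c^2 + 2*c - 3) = 2*c^2 + 16*c - 18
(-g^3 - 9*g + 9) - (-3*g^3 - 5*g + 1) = 2*g^3 - 4*g + 8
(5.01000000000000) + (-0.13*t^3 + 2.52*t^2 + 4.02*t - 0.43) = -0.13*t^3 + 2.52*t^2 + 4.02*t + 4.58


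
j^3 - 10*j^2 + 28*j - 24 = (j - 6)*(j - 2)^2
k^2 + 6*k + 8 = (k + 2)*(k + 4)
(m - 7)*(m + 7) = m^2 - 49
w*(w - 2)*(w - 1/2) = w^3 - 5*w^2/2 + w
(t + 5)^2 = t^2 + 10*t + 25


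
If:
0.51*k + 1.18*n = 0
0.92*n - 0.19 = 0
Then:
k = -0.48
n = 0.21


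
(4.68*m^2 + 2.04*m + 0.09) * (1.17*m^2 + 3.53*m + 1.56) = 5.4756*m^4 + 18.9072*m^3 + 14.6073*m^2 + 3.5001*m + 0.1404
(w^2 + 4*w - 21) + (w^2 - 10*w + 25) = 2*w^2 - 6*w + 4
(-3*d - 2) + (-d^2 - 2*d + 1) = -d^2 - 5*d - 1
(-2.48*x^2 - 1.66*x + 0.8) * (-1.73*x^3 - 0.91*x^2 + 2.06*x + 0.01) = 4.2904*x^5 + 5.1286*x^4 - 4.9822*x^3 - 4.1724*x^2 + 1.6314*x + 0.008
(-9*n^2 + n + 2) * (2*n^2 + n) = -18*n^4 - 7*n^3 + 5*n^2 + 2*n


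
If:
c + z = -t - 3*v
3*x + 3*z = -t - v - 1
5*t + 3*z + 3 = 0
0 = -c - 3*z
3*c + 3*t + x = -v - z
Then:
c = 243/451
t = -222/451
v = 20/451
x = -2/451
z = -81/451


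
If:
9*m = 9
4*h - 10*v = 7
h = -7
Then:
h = -7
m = 1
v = -7/2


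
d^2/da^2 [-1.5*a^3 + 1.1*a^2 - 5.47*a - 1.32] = 2.2 - 9.0*a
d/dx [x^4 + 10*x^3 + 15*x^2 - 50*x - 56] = 4*x^3 + 30*x^2 + 30*x - 50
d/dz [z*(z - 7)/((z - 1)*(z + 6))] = 6*(2*z^2 - 2*z + 7)/(z^4 + 10*z^3 + 13*z^2 - 60*z + 36)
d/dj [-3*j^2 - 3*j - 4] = -6*j - 3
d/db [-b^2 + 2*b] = 2 - 2*b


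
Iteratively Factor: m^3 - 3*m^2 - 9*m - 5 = (m + 1)*(m^2 - 4*m - 5) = (m - 5)*(m + 1)*(m + 1)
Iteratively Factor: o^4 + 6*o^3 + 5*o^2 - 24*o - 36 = (o + 3)*(o^3 + 3*o^2 - 4*o - 12) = (o + 2)*(o + 3)*(o^2 + o - 6) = (o + 2)*(o + 3)^2*(o - 2)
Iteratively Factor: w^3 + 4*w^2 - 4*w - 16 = (w + 2)*(w^2 + 2*w - 8) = (w + 2)*(w + 4)*(w - 2)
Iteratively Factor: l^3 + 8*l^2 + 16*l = (l + 4)*(l^2 + 4*l) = l*(l + 4)*(l + 4)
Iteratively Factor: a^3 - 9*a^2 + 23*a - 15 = (a - 3)*(a^2 - 6*a + 5) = (a - 5)*(a - 3)*(a - 1)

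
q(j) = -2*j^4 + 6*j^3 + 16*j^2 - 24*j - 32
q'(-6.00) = 2160.00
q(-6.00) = -3200.00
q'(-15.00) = 30546.00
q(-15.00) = -117572.00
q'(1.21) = 26.90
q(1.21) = -31.27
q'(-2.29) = 93.19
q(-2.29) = -20.19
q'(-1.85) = 29.06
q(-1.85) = 5.74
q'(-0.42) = -33.67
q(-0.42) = -19.60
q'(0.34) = -11.35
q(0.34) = -38.10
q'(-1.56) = 0.26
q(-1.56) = 9.75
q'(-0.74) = -34.58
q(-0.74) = -8.51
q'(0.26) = -14.60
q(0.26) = -37.06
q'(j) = -8*j^3 + 18*j^2 + 32*j - 24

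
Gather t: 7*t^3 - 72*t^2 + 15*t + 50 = 7*t^3 - 72*t^2 + 15*t + 50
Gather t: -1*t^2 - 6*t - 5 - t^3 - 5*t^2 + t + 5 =-t^3 - 6*t^2 - 5*t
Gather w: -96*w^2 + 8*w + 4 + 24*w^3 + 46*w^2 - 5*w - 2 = 24*w^3 - 50*w^2 + 3*w + 2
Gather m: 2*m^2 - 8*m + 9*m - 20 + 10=2*m^2 + m - 10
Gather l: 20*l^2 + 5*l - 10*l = 20*l^2 - 5*l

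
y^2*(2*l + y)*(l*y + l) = 2*l^2*y^3 + 2*l^2*y^2 + l*y^4 + l*y^3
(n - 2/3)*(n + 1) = n^2 + n/3 - 2/3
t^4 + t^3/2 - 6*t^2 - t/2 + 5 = (t - 2)*(t - 1)*(t + 1)*(t + 5/2)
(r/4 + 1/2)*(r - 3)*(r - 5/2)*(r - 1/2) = r^4/4 - r^3 - 7*r^2/16 + 67*r/16 - 15/8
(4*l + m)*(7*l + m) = 28*l^2 + 11*l*m + m^2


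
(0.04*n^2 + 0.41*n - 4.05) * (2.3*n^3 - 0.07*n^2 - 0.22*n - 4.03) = 0.092*n^5 + 0.9402*n^4 - 9.3525*n^3 + 0.0321*n^2 - 0.7613*n + 16.3215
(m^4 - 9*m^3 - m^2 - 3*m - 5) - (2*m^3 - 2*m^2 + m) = m^4 - 11*m^3 + m^2 - 4*m - 5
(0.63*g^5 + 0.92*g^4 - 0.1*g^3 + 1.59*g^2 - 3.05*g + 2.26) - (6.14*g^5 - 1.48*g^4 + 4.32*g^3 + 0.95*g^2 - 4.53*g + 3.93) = -5.51*g^5 + 2.4*g^4 - 4.42*g^3 + 0.64*g^2 + 1.48*g - 1.67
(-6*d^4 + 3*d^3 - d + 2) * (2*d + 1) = -12*d^5 + 3*d^3 - 2*d^2 + 3*d + 2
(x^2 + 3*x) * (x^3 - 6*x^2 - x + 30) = x^5 - 3*x^4 - 19*x^3 + 27*x^2 + 90*x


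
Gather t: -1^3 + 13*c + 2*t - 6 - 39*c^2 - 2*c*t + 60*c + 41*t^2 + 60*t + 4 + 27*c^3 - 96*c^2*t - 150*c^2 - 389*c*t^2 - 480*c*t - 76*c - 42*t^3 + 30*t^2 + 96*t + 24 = 27*c^3 - 189*c^2 - 3*c - 42*t^3 + t^2*(71 - 389*c) + t*(-96*c^2 - 482*c + 158) + 21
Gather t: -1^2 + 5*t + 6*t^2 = 6*t^2 + 5*t - 1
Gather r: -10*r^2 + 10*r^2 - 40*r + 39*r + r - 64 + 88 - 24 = 0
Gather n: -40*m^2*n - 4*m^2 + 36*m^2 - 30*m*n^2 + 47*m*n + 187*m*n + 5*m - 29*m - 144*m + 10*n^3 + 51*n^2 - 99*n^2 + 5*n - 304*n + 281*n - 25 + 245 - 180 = 32*m^2 - 168*m + 10*n^3 + n^2*(-30*m - 48) + n*(-40*m^2 + 234*m - 18) + 40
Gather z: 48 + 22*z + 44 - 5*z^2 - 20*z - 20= -5*z^2 + 2*z + 72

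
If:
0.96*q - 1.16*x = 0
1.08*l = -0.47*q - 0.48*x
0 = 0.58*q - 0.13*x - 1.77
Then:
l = -3.01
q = 3.75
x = 3.10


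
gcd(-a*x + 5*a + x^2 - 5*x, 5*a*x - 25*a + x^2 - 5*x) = x - 5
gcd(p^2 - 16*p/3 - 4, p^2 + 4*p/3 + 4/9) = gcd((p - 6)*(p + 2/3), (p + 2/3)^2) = p + 2/3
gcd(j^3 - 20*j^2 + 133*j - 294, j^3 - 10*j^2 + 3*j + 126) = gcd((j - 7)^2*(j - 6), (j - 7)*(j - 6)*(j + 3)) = j^2 - 13*j + 42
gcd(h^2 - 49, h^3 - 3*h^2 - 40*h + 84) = h - 7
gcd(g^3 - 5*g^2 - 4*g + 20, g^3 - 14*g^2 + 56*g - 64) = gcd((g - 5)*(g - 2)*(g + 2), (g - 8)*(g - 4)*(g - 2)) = g - 2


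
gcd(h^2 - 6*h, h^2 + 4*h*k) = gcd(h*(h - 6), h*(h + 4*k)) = h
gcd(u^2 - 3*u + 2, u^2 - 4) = u - 2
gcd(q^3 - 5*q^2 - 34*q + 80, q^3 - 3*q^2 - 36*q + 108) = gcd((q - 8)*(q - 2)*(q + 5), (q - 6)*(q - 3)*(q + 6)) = 1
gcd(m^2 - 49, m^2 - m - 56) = m + 7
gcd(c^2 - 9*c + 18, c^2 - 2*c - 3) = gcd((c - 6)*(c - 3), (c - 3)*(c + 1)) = c - 3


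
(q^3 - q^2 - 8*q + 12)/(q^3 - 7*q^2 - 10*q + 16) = (q^3 - q^2 - 8*q + 12)/(q^3 - 7*q^2 - 10*q + 16)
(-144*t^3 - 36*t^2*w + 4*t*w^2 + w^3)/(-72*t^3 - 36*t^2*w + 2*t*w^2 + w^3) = (4*t + w)/(2*t + w)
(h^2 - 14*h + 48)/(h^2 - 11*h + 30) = (h - 8)/(h - 5)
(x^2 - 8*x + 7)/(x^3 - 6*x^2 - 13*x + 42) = (x - 1)/(x^2 + x - 6)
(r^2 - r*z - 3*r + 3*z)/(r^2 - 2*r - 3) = (r - z)/(r + 1)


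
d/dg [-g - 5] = -1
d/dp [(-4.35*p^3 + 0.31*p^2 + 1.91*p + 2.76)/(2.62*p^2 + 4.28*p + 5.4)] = (-11.397*p^4 - 37.236*p^3 - 74.1474*p^2 - 11.1144*p - 1.4988)/(6.8644*p^4 + 22.4272*p^3 + 46.6144*p^2 + 46.224*p + 29.16)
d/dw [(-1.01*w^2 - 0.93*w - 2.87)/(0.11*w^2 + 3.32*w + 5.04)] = (-3.2509*w^2 - 9.5494*w + 4.8412)/(0.0121*w^4 + 0.7304*w^3 + 12.1312*w^2 + 33.4656*w + 25.4016)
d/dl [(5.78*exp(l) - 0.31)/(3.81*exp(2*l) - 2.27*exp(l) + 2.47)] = (-22.0218*exp(2*l) + 2.3622*exp(l) + 13.5729)*exp(l)/(14.5161*exp(4*l) - 17.2974*exp(3*l) + 23.9743*exp(2*l) - 11.2138*exp(l) + 6.1009)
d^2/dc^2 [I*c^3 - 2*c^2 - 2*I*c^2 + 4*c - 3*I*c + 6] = 6*I*c - 4 - 4*I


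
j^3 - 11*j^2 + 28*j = j*(j - 7)*(j - 4)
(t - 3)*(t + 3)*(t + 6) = t^3 + 6*t^2 - 9*t - 54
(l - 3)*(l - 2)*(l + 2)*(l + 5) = l^4 + 2*l^3 - 19*l^2 - 8*l + 60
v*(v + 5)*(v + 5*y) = v^3 + 5*v^2*y + 5*v^2 + 25*v*y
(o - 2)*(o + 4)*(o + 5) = o^3 + 7*o^2 + 2*o - 40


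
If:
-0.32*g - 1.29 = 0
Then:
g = -4.03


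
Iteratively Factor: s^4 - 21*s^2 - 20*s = (s + 1)*(s^3 - s^2 - 20*s) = s*(s + 1)*(s^2 - s - 20) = s*(s - 5)*(s + 1)*(s + 4)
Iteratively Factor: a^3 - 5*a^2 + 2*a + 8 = (a - 2)*(a^2 - 3*a - 4) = (a - 4)*(a - 2)*(a + 1)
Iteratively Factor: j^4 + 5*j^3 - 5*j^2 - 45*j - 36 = (j + 3)*(j^3 + 2*j^2 - 11*j - 12) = (j + 3)*(j + 4)*(j^2 - 2*j - 3) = (j - 3)*(j + 3)*(j + 4)*(j + 1)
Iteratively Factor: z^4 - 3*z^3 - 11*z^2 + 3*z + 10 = (z - 5)*(z^3 + 2*z^2 - z - 2) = (z - 5)*(z + 1)*(z^2 + z - 2) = (z - 5)*(z + 1)*(z + 2)*(z - 1)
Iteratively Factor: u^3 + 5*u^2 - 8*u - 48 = (u - 3)*(u^2 + 8*u + 16) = (u - 3)*(u + 4)*(u + 4)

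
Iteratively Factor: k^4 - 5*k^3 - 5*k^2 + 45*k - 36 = (k - 4)*(k^3 - k^2 - 9*k + 9) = (k - 4)*(k + 3)*(k^2 - 4*k + 3) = (k - 4)*(k - 3)*(k + 3)*(k - 1)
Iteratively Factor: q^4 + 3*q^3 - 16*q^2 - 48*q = (q + 3)*(q^3 - 16*q) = (q - 4)*(q + 3)*(q^2 + 4*q) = (q - 4)*(q + 3)*(q + 4)*(q)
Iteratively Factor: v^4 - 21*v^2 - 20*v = (v - 5)*(v^3 + 5*v^2 + 4*v) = (v - 5)*(v + 1)*(v^2 + 4*v) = (v - 5)*(v + 1)*(v + 4)*(v)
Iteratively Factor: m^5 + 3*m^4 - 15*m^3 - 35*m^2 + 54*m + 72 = (m - 3)*(m^4 + 6*m^3 + 3*m^2 - 26*m - 24) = (m - 3)*(m + 1)*(m^3 + 5*m^2 - 2*m - 24) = (m - 3)*(m + 1)*(m + 3)*(m^2 + 2*m - 8) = (m - 3)*(m - 2)*(m + 1)*(m + 3)*(m + 4)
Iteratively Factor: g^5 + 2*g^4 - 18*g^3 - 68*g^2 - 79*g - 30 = (g + 2)*(g^4 - 18*g^2 - 32*g - 15) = (g - 5)*(g + 2)*(g^3 + 5*g^2 + 7*g + 3) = (g - 5)*(g + 2)*(g + 3)*(g^2 + 2*g + 1) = (g - 5)*(g + 1)*(g + 2)*(g + 3)*(g + 1)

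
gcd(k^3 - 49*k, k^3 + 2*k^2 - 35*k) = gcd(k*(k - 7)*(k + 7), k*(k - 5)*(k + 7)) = k^2 + 7*k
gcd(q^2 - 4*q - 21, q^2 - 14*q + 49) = q - 7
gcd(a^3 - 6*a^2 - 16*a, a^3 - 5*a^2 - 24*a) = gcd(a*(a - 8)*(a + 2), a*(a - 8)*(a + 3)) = a^2 - 8*a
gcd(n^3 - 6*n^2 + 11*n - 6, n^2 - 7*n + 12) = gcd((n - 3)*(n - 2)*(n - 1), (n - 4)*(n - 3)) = n - 3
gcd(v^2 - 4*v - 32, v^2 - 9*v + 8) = v - 8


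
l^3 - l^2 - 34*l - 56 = (l - 7)*(l + 2)*(l + 4)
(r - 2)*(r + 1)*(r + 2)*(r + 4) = r^4 + 5*r^3 - 20*r - 16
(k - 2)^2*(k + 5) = k^3 + k^2 - 16*k + 20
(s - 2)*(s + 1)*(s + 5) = s^3 + 4*s^2 - 7*s - 10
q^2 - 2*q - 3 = (q - 3)*(q + 1)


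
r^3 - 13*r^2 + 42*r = r*(r - 7)*(r - 6)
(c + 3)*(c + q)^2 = c^3 + 2*c^2*q + 3*c^2 + c*q^2 + 6*c*q + 3*q^2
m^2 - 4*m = m*(m - 4)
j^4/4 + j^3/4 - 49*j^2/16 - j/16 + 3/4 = (j/4 + 1)*(j - 3)*(j - 1/2)*(j + 1/2)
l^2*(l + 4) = l^3 + 4*l^2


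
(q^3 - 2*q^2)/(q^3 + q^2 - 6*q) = q/(q + 3)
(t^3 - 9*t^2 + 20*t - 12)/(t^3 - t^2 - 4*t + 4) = (t - 6)/(t + 2)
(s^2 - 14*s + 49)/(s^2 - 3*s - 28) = (s - 7)/(s + 4)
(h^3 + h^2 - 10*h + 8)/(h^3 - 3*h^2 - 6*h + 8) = (h^2 + 2*h - 8)/(h^2 - 2*h - 8)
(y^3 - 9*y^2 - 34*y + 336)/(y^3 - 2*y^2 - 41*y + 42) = (y - 8)/(y - 1)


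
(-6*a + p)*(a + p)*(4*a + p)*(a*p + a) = -24*a^4*p - 24*a^4 - 26*a^3*p^2 - 26*a^3*p - a^2*p^3 - a^2*p^2 + a*p^4 + a*p^3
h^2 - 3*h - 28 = (h - 7)*(h + 4)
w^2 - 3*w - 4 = (w - 4)*(w + 1)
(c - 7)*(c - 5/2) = c^2 - 19*c/2 + 35/2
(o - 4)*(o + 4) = o^2 - 16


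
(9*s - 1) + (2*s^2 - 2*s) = 2*s^2 + 7*s - 1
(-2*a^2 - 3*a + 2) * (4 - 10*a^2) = 20*a^4 + 30*a^3 - 28*a^2 - 12*a + 8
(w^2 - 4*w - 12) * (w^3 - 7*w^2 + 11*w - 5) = w^5 - 11*w^4 + 27*w^3 + 35*w^2 - 112*w + 60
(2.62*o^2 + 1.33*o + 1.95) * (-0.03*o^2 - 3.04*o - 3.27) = -0.0786*o^4 - 8.0047*o^3 - 12.6691*o^2 - 10.2771*o - 6.3765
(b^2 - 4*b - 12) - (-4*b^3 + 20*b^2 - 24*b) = 4*b^3 - 19*b^2 + 20*b - 12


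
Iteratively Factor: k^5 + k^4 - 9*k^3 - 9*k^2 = (k)*(k^4 + k^3 - 9*k^2 - 9*k) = k*(k + 3)*(k^3 - 2*k^2 - 3*k) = k*(k - 3)*(k + 3)*(k^2 + k) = k*(k - 3)*(k + 1)*(k + 3)*(k)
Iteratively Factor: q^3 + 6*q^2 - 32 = (q + 4)*(q^2 + 2*q - 8) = (q - 2)*(q + 4)*(q + 4)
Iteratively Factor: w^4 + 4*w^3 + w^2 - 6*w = (w + 3)*(w^3 + w^2 - 2*w) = w*(w + 3)*(w^2 + w - 2) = w*(w + 2)*(w + 3)*(w - 1)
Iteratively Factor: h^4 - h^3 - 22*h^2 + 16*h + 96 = (h - 3)*(h^3 + 2*h^2 - 16*h - 32) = (h - 4)*(h - 3)*(h^2 + 6*h + 8) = (h - 4)*(h - 3)*(h + 2)*(h + 4)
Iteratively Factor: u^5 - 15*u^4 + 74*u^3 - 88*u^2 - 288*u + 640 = (u + 2)*(u^4 - 17*u^3 + 108*u^2 - 304*u + 320) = (u - 4)*(u + 2)*(u^3 - 13*u^2 + 56*u - 80) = (u - 4)^2*(u + 2)*(u^2 - 9*u + 20) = (u - 4)^3*(u + 2)*(u - 5)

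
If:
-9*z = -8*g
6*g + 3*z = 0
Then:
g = 0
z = 0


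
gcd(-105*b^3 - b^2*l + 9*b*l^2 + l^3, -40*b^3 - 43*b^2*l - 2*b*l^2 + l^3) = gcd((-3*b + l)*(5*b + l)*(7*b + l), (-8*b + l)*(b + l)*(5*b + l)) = 5*b + l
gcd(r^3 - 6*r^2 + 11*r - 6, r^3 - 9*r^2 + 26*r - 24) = r^2 - 5*r + 6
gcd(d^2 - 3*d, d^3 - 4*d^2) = d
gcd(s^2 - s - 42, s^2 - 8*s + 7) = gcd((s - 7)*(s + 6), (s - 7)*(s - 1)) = s - 7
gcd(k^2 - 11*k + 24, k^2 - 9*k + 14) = 1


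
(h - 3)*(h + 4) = h^2 + h - 12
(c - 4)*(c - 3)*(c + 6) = c^3 - c^2 - 30*c + 72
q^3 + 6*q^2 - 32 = (q - 2)*(q + 4)^2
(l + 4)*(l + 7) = l^2 + 11*l + 28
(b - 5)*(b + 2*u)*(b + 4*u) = b^3 + 6*b^2*u - 5*b^2 + 8*b*u^2 - 30*b*u - 40*u^2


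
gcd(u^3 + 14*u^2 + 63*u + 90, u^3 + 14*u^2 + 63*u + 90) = u^3 + 14*u^2 + 63*u + 90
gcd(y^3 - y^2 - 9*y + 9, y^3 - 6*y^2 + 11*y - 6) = y^2 - 4*y + 3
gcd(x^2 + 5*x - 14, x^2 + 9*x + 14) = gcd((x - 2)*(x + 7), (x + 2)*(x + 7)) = x + 7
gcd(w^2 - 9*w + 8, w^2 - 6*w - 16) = w - 8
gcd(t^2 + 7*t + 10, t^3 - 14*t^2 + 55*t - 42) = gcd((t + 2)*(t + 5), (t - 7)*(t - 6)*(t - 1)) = 1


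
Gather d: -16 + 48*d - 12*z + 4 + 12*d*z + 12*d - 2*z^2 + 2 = d*(12*z + 60) - 2*z^2 - 12*z - 10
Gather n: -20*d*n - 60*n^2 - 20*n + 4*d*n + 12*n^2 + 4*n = -48*n^2 + n*(-16*d - 16)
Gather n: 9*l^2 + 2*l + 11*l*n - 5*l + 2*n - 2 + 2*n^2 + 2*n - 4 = 9*l^2 - 3*l + 2*n^2 + n*(11*l + 4) - 6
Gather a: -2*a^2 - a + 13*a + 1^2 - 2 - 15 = -2*a^2 + 12*a - 16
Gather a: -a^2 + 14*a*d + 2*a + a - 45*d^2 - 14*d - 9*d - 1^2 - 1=-a^2 + a*(14*d + 3) - 45*d^2 - 23*d - 2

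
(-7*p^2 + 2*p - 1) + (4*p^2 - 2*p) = -3*p^2 - 1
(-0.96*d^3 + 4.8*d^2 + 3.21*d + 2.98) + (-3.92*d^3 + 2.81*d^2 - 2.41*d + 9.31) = -4.88*d^3 + 7.61*d^2 + 0.8*d + 12.29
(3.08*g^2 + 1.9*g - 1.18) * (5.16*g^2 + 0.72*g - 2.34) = 15.8928*g^4 + 12.0216*g^3 - 11.928*g^2 - 5.2956*g + 2.7612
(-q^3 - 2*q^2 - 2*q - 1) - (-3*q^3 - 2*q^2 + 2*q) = 2*q^3 - 4*q - 1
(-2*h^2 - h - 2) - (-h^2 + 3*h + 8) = -h^2 - 4*h - 10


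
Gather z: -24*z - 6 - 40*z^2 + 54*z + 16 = -40*z^2 + 30*z + 10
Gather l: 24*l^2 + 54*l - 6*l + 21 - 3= 24*l^2 + 48*l + 18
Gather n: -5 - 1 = -6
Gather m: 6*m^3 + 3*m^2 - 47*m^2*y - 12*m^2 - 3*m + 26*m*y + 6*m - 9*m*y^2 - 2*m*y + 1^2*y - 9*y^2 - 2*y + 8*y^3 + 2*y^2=6*m^3 + m^2*(-47*y - 9) + m*(-9*y^2 + 24*y + 3) + 8*y^3 - 7*y^2 - y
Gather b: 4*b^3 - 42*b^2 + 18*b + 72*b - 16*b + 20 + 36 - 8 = 4*b^3 - 42*b^2 + 74*b + 48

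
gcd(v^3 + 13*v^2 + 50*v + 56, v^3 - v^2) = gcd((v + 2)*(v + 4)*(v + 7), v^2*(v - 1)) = 1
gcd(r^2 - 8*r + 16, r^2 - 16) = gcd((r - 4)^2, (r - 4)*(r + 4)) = r - 4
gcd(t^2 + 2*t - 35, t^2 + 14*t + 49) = t + 7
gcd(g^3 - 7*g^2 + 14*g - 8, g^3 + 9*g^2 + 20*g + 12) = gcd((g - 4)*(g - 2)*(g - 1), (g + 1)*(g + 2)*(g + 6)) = 1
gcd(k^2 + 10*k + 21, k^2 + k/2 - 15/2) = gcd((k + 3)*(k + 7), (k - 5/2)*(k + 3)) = k + 3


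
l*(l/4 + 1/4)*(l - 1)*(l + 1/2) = l^4/4 + l^3/8 - l^2/4 - l/8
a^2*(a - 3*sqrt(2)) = a^3 - 3*sqrt(2)*a^2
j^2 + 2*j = j*(j + 2)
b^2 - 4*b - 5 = (b - 5)*(b + 1)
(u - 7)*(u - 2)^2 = u^3 - 11*u^2 + 32*u - 28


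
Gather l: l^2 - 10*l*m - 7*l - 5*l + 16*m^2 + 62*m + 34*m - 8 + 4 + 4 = l^2 + l*(-10*m - 12) + 16*m^2 + 96*m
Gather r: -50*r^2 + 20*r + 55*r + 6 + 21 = -50*r^2 + 75*r + 27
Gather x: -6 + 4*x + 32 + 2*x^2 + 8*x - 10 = 2*x^2 + 12*x + 16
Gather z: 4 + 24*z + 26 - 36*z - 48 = -12*z - 18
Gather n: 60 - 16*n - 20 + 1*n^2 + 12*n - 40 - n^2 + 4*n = 0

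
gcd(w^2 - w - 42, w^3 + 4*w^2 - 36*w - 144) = w + 6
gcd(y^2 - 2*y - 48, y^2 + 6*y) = y + 6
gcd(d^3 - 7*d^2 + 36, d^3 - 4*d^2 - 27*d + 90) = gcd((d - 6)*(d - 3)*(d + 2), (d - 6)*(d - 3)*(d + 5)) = d^2 - 9*d + 18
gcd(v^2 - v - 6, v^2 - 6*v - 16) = v + 2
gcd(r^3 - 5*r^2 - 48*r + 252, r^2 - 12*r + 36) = r^2 - 12*r + 36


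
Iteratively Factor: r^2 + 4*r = (r)*(r + 4)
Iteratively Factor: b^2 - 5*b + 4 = (b - 1)*(b - 4)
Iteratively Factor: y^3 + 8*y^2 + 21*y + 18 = (y + 3)*(y^2 + 5*y + 6) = (y + 2)*(y + 3)*(y + 3)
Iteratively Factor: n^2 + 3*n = (n + 3)*(n)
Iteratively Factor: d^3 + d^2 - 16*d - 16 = (d + 1)*(d^2 - 16) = (d + 1)*(d + 4)*(d - 4)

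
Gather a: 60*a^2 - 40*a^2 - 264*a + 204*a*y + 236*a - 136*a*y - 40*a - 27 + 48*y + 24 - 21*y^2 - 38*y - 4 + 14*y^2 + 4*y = 20*a^2 + a*(68*y - 68) - 7*y^2 + 14*y - 7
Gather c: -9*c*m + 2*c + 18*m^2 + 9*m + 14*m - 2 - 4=c*(2 - 9*m) + 18*m^2 + 23*m - 6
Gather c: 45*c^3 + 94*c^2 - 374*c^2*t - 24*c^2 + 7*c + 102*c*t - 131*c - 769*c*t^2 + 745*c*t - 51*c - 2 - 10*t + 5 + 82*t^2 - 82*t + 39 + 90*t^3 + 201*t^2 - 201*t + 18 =45*c^3 + c^2*(70 - 374*t) + c*(-769*t^2 + 847*t - 175) + 90*t^3 + 283*t^2 - 293*t + 60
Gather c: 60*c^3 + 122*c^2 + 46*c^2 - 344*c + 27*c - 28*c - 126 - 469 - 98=60*c^3 + 168*c^2 - 345*c - 693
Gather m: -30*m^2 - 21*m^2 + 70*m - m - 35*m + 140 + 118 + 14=-51*m^2 + 34*m + 272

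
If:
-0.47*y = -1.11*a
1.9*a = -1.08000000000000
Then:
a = -0.57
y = -1.34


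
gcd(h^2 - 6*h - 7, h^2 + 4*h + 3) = h + 1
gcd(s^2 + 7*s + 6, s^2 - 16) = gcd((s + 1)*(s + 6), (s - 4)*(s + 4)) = 1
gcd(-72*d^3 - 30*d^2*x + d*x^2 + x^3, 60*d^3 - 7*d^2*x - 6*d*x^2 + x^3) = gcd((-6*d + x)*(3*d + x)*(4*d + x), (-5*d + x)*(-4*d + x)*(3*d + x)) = 3*d + x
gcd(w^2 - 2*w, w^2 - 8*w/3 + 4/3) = w - 2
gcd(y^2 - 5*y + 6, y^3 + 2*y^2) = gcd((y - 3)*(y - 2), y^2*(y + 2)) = 1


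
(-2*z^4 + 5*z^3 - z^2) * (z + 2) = -2*z^5 + z^4 + 9*z^3 - 2*z^2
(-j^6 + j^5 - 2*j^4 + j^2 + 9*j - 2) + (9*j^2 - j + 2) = -j^6 + j^5 - 2*j^4 + 10*j^2 + 8*j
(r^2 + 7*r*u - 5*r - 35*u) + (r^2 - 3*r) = 2*r^2 + 7*r*u - 8*r - 35*u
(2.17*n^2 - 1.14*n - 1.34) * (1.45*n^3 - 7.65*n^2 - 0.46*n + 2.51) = 3.1465*n^5 - 18.2535*n^4 + 5.7798*n^3 + 16.2221*n^2 - 2.245*n - 3.3634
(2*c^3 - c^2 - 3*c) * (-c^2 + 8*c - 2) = -2*c^5 + 17*c^4 - 9*c^3 - 22*c^2 + 6*c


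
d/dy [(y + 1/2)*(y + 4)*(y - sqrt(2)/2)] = 3*y^2 - sqrt(2)*y + 9*y - 9*sqrt(2)/4 + 2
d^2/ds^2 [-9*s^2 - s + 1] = -18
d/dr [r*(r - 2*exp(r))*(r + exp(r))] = -r^2*exp(r) + 3*r^2 - 4*r*exp(2*r) - 2*r*exp(r) - 2*exp(2*r)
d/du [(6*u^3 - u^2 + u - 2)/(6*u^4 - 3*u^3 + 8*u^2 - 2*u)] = (-36*u^6 + 12*u^5 + 27*u^4 + 30*u^3 - 24*u^2 + 32*u - 4)/(u^2*(36*u^6 - 36*u^5 + 105*u^4 - 72*u^3 + 76*u^2 - 32*u + 4))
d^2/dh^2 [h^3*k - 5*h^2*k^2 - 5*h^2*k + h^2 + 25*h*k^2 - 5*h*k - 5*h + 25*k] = 6*h*k - 10*k^2 - 10*k + 2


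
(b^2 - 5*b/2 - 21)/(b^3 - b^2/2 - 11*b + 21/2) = (b - 6)/(b^2 - 4*b + 3)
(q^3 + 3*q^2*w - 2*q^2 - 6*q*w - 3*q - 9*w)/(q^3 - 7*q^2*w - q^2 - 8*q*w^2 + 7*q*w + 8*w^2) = (q^3 + 3*q^2*w - 2*q^2 - 6*q*w - 3*q - 9*w)/(q^3 - 7*q^2*w - q^2 - 8*q*w^2 + 7*q*w + 8*w^2)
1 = 1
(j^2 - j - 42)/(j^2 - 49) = (j + 6)/(j + 7)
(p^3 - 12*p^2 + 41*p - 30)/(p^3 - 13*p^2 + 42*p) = (p^2 - 6*p + 5)/(p*(p - 7))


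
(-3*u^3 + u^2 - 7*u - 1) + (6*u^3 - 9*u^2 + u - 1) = 3*u^3 - 8*u^2 - 6*u - 2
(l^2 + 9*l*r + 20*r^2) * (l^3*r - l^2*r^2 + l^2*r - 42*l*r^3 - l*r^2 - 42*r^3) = l^5*r + 8*l^4*r^2 + l^4*r - 31*l^3*r^3 + 8*l^3*r^2 - 398*l^2*r^4 - 31*l^2*r^3 - 840*l*r^5 - 398*l*r^4 - 840*r^5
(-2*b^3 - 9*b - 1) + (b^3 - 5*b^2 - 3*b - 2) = -b^3 - 5*b^2 - 12*b - 3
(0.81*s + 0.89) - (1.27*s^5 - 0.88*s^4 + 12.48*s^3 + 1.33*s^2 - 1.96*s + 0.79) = -1.27*s^5 + 0.88*s^4 - 12.48*s^3 - 1.33*s^2 + 2.77*s + 0.1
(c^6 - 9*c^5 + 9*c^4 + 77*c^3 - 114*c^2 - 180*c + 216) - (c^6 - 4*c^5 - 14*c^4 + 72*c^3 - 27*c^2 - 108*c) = -5*c^5 + 23*c^4 + 5*c^3 - 87*c^2 - 72*c + 216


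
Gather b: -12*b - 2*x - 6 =-12*b - 2*x - 6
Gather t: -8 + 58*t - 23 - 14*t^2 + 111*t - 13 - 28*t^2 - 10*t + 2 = -42*t^2 + 159*t - 42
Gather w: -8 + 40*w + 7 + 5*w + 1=45*w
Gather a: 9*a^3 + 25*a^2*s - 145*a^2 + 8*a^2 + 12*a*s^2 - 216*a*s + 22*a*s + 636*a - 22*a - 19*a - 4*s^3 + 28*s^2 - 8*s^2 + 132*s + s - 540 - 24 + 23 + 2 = 9*a^3 + a^2*(25*s - 137) + a*(12*s^2 - 194*s + 595) - 4*s^3 + 20*s^2 + 133*s - 539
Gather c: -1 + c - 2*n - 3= c - 2*n - 4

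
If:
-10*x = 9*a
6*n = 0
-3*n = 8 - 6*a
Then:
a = 4/3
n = 0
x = -6/5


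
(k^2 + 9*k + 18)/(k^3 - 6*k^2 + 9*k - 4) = (k^2 + 9*k + 18)/(k^3 - 6*k^2 + 9*k - 4)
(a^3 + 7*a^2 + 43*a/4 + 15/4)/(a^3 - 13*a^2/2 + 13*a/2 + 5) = (2*a^2 + 13*a + 15)/(2*(a^2 - 7*a + 10))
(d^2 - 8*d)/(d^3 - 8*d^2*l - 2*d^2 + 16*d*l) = (d - 8)/(d^2 - 8*d*l - 2*d + 16*l)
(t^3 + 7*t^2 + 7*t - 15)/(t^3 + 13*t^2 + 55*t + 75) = (t - 1)/(t + 5)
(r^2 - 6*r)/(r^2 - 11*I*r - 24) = r*(6 - r)/(-r^2 + 11*I*r + 24)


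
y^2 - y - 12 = (y - 4)*(y + 3)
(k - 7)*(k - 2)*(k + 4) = k^3 - 5*k^2 - 22*k + 56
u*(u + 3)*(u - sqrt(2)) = u^3 - sqrt(2)*u^2 + 3*u^2 - 3*sqrt(2)*u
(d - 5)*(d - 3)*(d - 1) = d^3 - 9*d^2 + 23*d - 15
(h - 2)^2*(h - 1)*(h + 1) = h^4 - 4*h^3 + 3*h^2 + 4*h - 4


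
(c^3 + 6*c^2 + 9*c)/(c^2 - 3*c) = (c^2 + 6*c + 9)/(c - 3)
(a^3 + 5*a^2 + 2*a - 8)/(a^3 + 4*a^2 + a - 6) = (a + 4)/(a + 3)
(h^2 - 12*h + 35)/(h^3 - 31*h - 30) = (-h^2 + 12*h - 35)/(-h^3 + 31*h + 30)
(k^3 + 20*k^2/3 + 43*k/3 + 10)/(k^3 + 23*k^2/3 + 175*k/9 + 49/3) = 3*(3*k^2 + 11*k + 10)/(9*k^2 + 42*k + 49)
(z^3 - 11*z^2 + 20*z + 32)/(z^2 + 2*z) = (z^3 - 11*z^2 + 20*z + 32)/(z*(z + 2))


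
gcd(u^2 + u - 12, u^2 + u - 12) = u^2 + u - 12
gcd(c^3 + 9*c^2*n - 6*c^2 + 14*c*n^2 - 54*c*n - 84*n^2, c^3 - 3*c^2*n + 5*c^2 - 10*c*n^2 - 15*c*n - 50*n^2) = c + 2*n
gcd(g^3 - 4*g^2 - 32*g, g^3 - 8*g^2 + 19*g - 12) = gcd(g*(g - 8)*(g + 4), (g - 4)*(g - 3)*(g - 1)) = 1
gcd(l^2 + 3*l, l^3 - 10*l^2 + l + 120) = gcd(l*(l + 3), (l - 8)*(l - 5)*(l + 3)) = l + 3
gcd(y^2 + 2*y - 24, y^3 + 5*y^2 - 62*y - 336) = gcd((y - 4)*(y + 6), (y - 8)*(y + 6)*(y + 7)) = y + 6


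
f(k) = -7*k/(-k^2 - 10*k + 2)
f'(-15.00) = -0.30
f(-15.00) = -1.44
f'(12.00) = -0.01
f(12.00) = 0.32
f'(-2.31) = -0.13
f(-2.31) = 0.82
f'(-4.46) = -0.21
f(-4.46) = 1.17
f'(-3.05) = -0.15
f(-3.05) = 0.92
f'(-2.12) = -0.13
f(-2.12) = 0.79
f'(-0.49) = -0.35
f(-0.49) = 0.52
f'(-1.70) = -0.13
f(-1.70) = 0.74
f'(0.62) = -0.79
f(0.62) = 0.95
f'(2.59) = -0.07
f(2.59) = 0.59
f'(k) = -7*k*(2*k + 10)/(-k^2 - 10*k + 2)^2 - 7/(-k^2 - 10*k + 2)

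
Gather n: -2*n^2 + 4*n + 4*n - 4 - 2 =-2*n^2 + 8*n - 6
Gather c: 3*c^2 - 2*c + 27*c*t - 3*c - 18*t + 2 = 3*c^2 + c*(27*t - 5) - 18*t + 2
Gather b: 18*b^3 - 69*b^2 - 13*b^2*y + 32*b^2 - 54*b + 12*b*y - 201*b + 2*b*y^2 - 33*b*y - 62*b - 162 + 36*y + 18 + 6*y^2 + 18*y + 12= 18*b^3 + b^2*(-13*y - 37) + b*(2*y^2 - 21*y - 317) + 6*y^2 + 54*y - 132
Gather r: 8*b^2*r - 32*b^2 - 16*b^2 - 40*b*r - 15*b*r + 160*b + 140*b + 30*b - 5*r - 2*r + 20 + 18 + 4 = -48*b^2 + 330*b + r*(8*b^2 - 55*b - 7) + 42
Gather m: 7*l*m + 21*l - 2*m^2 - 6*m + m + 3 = 21*l - 2*m^2 + m*(7*l - 5) + 3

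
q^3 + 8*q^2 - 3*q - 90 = (q - 3)*(q + 5)*(q + 6)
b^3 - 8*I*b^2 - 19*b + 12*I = (b - 4*I)*(b - 3*I)*(b - I)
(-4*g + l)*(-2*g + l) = 8*g^2 - 6*g*l + l^2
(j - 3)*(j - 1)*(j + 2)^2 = j^4 - 9*j^2 - 4*j + 12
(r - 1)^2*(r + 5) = r^3 + 3*r^2 - 9*r + 5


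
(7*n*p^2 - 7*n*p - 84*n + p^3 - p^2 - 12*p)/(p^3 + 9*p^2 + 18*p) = (7*n*p - 28*n + p^2 - 4*p)/(p*(p + 6))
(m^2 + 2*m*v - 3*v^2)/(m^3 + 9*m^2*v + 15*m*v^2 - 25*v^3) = (m + 3*v)/(m^2 + 10*m*v + 25*v^2)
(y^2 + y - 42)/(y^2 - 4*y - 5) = (-y^2 - y + 42)/(-y^2 + 4*y + 5)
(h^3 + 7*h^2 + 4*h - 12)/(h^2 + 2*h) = h + 5 - 6/h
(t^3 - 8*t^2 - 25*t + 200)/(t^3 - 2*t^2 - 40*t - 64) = (t^2 - 25)/(t^2 + 6*t + 8)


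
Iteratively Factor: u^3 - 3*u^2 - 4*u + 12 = (u - 3)*(u^2 - 4) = (u - 3)*(u - 2)*(u + 2)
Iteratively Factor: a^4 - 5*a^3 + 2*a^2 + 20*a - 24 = (a - 3)*(a^3 - 2*a^2 - 4*a + 8) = (a - 3)*(a + 2)*(a^2 - 4*a + 4) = (a - 3)*(a - 2)*(a + 2)*(a - 2)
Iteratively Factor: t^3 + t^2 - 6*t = (t)*(t^2 + t - 6) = t*(t + 3)*(t - 2)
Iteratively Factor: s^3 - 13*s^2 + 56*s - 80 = (s - 4)*(s^2 - 9*s + 20) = (s - 5)*(s - 4)*(s - 4)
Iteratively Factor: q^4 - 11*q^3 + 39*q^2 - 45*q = (q - 5)*(q^3 - 6*q^2 + 9*q) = (q - 5)*(q - 3)*(q^2 - 3*q) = (q - 5)*(q - 3)^2*(q)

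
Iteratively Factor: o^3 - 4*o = (o)*(o^2 - 4) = o*(o - 2)*(o + 2)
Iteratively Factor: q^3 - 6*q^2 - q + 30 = (q - 5)*(q^2 - q - 6) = (q - 5)*(q - 3)*(q + 2)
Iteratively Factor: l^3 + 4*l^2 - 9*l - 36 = (l + 3)*(l^2 + l - 12) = (l - 3)*(l + 3)*(l + 4)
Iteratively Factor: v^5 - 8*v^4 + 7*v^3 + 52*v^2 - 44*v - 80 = (v - 4)*(v^4 - 4*v^3 - 9*v^2 + 16*v + 20) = (v - 4)*(v + 2)*(v^3 - 6*v^2 + 3*v + 10) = (v - 4)*(v + 1)*(v + 2)*(v^2 - 7*v + 10) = (v - 4)*(v - 2)*(v + 1)*(v + 2)*(v - 5)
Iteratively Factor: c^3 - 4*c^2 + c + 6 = (c - 3)*(c^2 - c - 2) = (c - 3)*(c + 1)*(c - 2)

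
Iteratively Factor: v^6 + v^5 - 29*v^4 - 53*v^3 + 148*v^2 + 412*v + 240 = (v + 1)*(v^5 - 29*v^3 - 24*v^2 + 172*v + 240) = (v - 5)*(v + 1)*(v^4 + 5*v^3 - 4*v^2 - 44*v - 48) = (v - 5)*(v + 1)*(v + 2)*(v^3 + 3*v^2 - 10*v - 24) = (v - 5)*(v + 1)*(v + 2)^2*(v^2 + v - 12) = (v - 5)*(v + 1)*(v + 2)^2*(v + 4)*(v - 3)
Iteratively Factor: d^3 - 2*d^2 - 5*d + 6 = (d - 1)*(d^2 - d - 6) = (d - 3)*(d - 1)*(d + 2)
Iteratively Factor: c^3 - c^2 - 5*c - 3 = (c - 3)*(c^2 + 2*c + 1) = (c - 3)*(c + 1)*(c + 1)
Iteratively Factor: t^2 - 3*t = (t - 3)*(t)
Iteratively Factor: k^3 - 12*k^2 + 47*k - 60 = (k - 4)*(k^2 - 8*k + 15) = (k - 5)*(k - 4)*(k - 3)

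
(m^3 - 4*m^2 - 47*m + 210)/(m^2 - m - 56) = (m^2 - 11*m + 30)/(m - 8)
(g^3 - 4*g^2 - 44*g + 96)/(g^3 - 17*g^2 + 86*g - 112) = (g + 6)/(g - 7)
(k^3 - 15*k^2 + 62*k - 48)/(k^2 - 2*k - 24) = (k^2 - 9*k + 8)/(k + 4)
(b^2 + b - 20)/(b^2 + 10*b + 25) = (b - 4)/(b + 5)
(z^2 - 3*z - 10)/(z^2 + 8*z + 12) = (z - 5)/(z + 6)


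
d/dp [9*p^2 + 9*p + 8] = 18*p + 9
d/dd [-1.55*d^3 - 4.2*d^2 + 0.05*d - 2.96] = -4.65*d^2 - 8.4*d + 0.05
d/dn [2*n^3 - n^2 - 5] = 2*n*(3*n - 1)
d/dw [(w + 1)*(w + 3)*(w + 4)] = 3*w^2 + 16*w + 19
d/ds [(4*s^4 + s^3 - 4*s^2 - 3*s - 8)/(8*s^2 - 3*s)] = 2*(32*s^5 - 14*s^4 - 3*s^3 + 18*s^2 + 64*s - 12)/(s^2*(64*s^2 - 48*s + 9))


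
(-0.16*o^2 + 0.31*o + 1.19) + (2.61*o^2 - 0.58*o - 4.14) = 2.45*o^2 - 0.27*o - 2.95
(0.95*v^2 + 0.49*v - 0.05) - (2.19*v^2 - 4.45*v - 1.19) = -1.24*v^2 + 4.94*v + 1.14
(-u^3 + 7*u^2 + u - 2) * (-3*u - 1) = 3*u^4 - 20*u^3 - 10*u^2 + 5*u + 2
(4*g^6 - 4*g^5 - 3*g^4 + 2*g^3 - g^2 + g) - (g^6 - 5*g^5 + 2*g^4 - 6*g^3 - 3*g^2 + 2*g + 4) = 3*g^6 + g^5 - 5*g^4 + 8*g^3 + 2*g^2 - g - 4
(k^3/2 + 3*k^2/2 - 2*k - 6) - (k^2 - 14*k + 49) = k^3/2 + k^2/2 + 12*k - 55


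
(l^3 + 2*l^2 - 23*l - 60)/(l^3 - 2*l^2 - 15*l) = (l + 4)/l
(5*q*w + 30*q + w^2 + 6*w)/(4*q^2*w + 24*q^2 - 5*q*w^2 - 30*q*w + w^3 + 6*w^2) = (5*q + w)/(4*q^2 - 5*q*w + w^2)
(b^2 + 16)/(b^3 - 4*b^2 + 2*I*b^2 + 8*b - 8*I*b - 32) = (b - 4*I)/(b^2 - 2*b*(2 + I) + 8*I)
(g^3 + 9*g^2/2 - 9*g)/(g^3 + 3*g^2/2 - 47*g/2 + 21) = g*(2*g - 3)/(2*g^2 - 9*g + 7)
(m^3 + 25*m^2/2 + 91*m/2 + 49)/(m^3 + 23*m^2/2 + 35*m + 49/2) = (m + 2)/(m + 1)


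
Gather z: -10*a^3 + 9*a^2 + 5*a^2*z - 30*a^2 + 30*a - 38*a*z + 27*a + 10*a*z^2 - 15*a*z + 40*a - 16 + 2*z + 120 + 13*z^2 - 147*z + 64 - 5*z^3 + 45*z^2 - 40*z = -10*a^3 - 21*a^2 + 97*a - 5*z^3 + z^2*(10*a + 58) + z*(5*a^2 - 53*a - 185) + 168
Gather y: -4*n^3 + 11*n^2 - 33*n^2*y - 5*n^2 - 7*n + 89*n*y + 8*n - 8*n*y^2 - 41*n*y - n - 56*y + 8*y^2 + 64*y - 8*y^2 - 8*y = -4*n^3 + 6*n^2 - 8*n*y^2 + y*(-33*n^2 + 48*n)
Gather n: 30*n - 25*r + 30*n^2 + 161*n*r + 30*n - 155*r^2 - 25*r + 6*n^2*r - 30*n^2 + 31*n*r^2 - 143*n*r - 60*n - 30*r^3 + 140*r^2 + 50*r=6*n^2*r + n*(31*r^2 + 18*r) - 30*r^3 - 15*r^2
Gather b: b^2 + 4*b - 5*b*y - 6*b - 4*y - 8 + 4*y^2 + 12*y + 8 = b^2 + b*(-5*y - 2) + 4*y^2 + 8*y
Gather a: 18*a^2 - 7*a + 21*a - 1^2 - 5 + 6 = 18*a^2 + 14*a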